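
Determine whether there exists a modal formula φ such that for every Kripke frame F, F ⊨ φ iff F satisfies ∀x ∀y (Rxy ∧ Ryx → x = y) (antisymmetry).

Not modally definable

If a class were modally definable it would be closed under surjective bounded morphisms (Goldblatt–Thomason).
The 8-cycle (worlds s,t,u,v,w,x,y,z with s→t→u→v→w→x→y→z→s) is antisymmetric. Sending even-indexed worlds to • and odd-indexed worlds to ∘ is a surjective bounded morphism onto the two-world frame with •↔∘, which is not antisymmetric.
Hence antisymmetry is not modally definable.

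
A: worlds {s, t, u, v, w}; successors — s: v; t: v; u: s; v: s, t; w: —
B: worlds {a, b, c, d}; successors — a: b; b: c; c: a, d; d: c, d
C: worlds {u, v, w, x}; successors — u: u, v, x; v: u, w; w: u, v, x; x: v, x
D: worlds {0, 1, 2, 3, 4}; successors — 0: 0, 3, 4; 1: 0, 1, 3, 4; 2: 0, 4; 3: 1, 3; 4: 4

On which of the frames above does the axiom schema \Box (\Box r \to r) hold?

Frame correspondent (Sahlqvist): \forall x \forall y (Rxy \to Ryy) — i.e. shift-reflexivity.
A: fails — Rtv but not Rvv.
B: fails — Rbc but not Rcc.
C: fails — Ruv but not Rvv.
D: ✓.

D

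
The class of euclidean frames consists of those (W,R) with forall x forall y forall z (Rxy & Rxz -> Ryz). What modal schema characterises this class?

◇r → □◇r

The condition is the Euclidean property. The 5 schema ◇r → □◇r defines it.
Suppose ◇r→□◇r is valid. Take Rxy, Rxz and set V(r)={y}. Then ◇r at x, so □◇r at x, so ◇r at z, so some w with Rzw has r; w=y, i.e. Rzy. By symmetry of the argument, Ryz.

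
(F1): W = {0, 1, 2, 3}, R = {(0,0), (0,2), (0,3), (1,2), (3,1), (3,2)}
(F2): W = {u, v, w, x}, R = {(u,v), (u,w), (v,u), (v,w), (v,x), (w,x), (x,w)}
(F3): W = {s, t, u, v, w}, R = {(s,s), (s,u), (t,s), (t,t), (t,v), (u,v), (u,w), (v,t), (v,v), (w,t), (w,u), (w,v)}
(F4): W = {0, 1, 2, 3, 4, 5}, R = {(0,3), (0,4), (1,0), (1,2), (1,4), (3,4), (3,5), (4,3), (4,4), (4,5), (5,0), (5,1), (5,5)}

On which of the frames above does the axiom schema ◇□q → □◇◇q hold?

Frame correspondent (Sahlqvist): ∀x ∀y ∀z ((xRy ∧ xRz) → ∃w (yRw ∧ zR²w)) — i.e. a generalized confluence (Geach) condition.
(F1): fails — 0R0, 0R2 but no w with 0Rw and 2R²w.
(F2): fails — uRw, uRw but no t with wRt and wR²t.
(F3): satisfies the condition.
(F4): fails — 1R0, 1R2 but no w with 0Rw and 2R²w.

(F3)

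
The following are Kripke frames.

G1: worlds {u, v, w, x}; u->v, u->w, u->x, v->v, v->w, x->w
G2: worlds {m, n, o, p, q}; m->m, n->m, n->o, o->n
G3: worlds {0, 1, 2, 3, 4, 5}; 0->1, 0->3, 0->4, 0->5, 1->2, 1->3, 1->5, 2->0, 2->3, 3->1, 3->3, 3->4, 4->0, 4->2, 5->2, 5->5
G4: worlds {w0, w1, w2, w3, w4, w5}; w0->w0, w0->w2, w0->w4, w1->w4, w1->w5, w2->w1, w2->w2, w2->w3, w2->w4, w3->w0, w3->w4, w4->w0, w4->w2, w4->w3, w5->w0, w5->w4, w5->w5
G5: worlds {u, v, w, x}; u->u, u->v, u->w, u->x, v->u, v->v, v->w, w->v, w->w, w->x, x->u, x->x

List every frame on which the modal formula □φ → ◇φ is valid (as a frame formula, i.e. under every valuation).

Frame correspondent (Sahlqvist): ∀x ∃y Rxy — i.e. seriality.
G1: fails — world w has no successor.
G2: fails — world p has no successor.
G3: ✓.
G4: ✓.
G5: ✓.

G3, G4, G5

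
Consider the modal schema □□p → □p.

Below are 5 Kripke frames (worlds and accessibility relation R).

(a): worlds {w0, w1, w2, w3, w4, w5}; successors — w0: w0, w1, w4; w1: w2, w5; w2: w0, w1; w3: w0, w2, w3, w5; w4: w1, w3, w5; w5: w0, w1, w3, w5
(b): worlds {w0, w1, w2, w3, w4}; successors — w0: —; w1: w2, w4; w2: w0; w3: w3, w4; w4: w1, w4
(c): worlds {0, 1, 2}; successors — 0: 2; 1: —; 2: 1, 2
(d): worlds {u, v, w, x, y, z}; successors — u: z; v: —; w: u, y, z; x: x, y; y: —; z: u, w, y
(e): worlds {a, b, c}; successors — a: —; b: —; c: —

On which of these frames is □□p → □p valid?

Frame correspondent (Sahlqvist): ∀x ∀y (Rxy → ∃z (Rxz ∧ Rzy)) — i.e. density.
(a): fails — Rw1w2 but no z with Rw1z and Rzw2.
(b): fails — Rw1w2 but no z with Rw1z and Rzw2.
(c): ✓.
(d): fails — Ruz but no t with Rut and Rtz.
(e): ✓.

(c), (e)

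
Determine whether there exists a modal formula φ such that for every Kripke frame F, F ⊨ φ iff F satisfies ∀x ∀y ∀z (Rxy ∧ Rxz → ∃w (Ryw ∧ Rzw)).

Definable; ◇□p → □◇p defines it

Yes: it is convergence, defined by the .2 schema ◇□p → □◇p.
Suppose ◇□p→□◇p is valid. Take Rxy, Rxz and set V(p)={w : Ryw}. Then □p at y so ◇□p at x, so □◇p at x, so ◇p at z, giving w with Rzw and Ryw.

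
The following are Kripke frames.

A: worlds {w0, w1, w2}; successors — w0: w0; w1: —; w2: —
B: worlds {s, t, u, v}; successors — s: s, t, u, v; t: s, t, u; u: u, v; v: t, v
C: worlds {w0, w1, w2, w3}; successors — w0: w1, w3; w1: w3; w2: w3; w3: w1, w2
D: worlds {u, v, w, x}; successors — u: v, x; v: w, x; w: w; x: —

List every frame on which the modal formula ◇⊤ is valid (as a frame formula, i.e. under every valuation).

Frame correspondent (Sahlqvist): ∀x ∃y Rxy — i.e. seriality.
A: fails — world w1 has no successor.
B: satisfies the condition.
C: satisfies the condition.
D: fails — world x has no successor.

B, C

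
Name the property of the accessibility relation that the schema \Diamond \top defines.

This schema is equivalent to the D axiom □p → ◇p.
It corresponds to seriality: \forall x \exists y Rxy.

seriality: \forall x \exists y Rxy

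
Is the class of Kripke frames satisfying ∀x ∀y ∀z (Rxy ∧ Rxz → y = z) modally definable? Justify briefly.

This is a Sahlqvist condition; the CD axiom ◇r → □r defines it.

Yes — defined by ◇r → □r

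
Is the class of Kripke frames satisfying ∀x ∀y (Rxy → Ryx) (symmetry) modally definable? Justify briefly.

This is a Sahlqvist condition; the B axiom q → □◇q defines it.
Suppose q→□◇q is valid. Take Rxy and set V(q)={x}. Then q at x, so □◇q at x, so ◇q at y, so some z with Ryz has q; z=x, i.e. Ryx.

Definable; q → □◇q defines it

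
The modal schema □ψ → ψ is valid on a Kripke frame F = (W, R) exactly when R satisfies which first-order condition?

Suppose □ψ→ψ is valid. At any x set V(ψ)={w : Rxw}. Then □ψ holds at x, so ψ holds at x, i.e. Rxx.
Conversely, on a frame with reflexivity the schema holds at every world under every valuation.
So the correspondent is reflexivity.

reflexivity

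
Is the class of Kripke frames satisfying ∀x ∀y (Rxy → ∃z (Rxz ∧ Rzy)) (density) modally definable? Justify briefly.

Definable; □□q → □q defines it

The condition is density. A defining modal formula is □□q → □q.
Suppose □□q→□q is valid. Take Rxy and set V(q)={w : xR²w}. Then □□q at x, so □q at x, so q at y, i.e. ∃z(Rxz∧Rzy).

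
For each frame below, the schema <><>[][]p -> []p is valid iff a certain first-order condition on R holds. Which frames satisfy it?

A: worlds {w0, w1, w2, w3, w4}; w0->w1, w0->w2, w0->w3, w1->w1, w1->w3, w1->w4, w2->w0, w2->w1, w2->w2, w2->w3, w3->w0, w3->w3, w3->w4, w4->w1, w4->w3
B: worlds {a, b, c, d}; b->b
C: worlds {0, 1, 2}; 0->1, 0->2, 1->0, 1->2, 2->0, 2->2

B

The schema corresponds to a generalized confluence (Geach) condition: forall x forall y forall z ((x R^2 y & xRz) -> exists w (y R^2 w & z = w)).
A: fails — w0R²w1, w0Rw2 but no w with w1R²w and w2=w.
B: ✓.
C: fails — 0R²0, 0R1 but no w with 0R²w and 1=w.
Valid on: B.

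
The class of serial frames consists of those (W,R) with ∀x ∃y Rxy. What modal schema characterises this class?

The condition is seriality. The D schema □q → ◇q defines it.
Suppose □q→◇q is valid. At any x set V(q)=W. Then □q at x, so ◇q at x, so x has a successor.

□q → ◇q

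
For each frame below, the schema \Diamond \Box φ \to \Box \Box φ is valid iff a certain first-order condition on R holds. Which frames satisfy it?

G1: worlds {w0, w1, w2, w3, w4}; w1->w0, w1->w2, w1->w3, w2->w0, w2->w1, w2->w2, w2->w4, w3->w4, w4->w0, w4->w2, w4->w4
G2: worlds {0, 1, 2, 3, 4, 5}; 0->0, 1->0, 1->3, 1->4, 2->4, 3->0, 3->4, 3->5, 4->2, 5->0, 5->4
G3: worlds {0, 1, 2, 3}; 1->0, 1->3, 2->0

The schema corresponds to a generalized confluence (Geach) condition: \forall x \forall y \forall z ((xRy \wedge x R^2 z) \to \exists w (yRw \wedge z = w)).
G1: fails — w1Rw0, w1R²w0 but no w with w0Rw and w0=w.
G2: fails — 1R0, 1R²2 but no w with 0Rw and 2=w.
G3: satisfies the condition.
Valid on: G3.

G3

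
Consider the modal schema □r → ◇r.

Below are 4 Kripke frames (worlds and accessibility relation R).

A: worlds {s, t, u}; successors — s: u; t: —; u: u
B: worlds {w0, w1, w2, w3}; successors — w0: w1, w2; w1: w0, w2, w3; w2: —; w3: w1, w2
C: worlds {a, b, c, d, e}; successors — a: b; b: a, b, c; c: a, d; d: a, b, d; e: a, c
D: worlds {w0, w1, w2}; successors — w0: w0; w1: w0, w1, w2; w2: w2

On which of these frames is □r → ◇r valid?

The schema corresponds to seriality: ∀x ∃y Rxy.
A: fails — world t has no successor.
B: fails — world w2 has no successor.
C: condition met.
D: condition met.

C, D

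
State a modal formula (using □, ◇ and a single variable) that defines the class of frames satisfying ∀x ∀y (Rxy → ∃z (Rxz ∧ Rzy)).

□□r → □r

This is density; the standard corresponding axiom is C4: □□r → □r.
Suppose □□r→□r is valid. Take Rxy and set V(r)={w : xR²w}. Then □□r at x, so □r at x, so r at y, i.e. ∃z(Rxz∧Rzy).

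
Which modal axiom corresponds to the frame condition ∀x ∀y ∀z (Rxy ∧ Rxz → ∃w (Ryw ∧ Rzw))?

◇□ψ → □◇ψ

This is convergence; the standard corresponding axiom is .2: ◇□ψ → □◇ψ.
Suppose ◇□ψ→□◇ψ is valid. Take Rxy, Rxz and set V(ψ)={w : Ryw}. Then □ψ at y so ◇□ψ at x, so □◇ψ at x, so ◇ψ at z, giving w with Rzw and Ryw.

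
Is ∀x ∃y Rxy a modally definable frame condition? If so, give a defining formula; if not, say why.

Yes — defined by □r → ◇r

This is a Sahlqvist condition; the D axiom □r → ◇r defines it.
Suppose □r→◇r is valid. At any x set V(r)=W. Then □r at x, so ◇r at x, so x has a successor.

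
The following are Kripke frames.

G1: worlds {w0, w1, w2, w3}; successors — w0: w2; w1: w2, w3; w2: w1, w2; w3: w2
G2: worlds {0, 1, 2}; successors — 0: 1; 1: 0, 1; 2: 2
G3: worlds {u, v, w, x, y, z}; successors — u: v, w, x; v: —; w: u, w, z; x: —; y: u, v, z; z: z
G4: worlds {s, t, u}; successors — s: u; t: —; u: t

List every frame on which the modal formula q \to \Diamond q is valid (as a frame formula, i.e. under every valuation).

This is the axiom for reflexivity; its first-order frame correspondent is \forall x Rxx.
G1: fails — world w0 does not see itself.
G2: fails — world 0 does not see itself.
G3: fails — world u does not see itself.
G4: fails — world s does not see itself.

none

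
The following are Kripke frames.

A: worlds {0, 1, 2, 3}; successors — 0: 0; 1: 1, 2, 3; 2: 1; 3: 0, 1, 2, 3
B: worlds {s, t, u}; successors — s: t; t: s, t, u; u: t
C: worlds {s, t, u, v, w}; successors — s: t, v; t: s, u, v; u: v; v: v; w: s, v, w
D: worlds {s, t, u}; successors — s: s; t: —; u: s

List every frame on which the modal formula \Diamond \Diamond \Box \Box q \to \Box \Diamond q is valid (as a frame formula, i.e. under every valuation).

B, C, D

The schema corresponds to a generalized confluence (Geach) condition: \forall x \forall y \forall z ((x R^2 y \wedge xRz) \to \exists w (y R^2 w \wedge zRw)).
A: fails — 1R²0, 1R1 but no w with 0R²w and 1Rw.
B: ✓.
C: ✓.
D: ✓.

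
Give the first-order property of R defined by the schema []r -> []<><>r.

This is a Sahlqvist (Geach-type) schema ◇^0□^1r → □^1◇^2r.
Minimal-valuation argument: fix x; take any y with xR^0y and any z with xR^1z. Set V(r) to the set of worlds R-reachable from y in exactly 1 step. Then □^1r holds at y, so the antecedent holds at x; validity forces ◇^2r at z, giving a w with zR^2w and yR^1w.
First-order correspondent: forall x forall z (xRz -> exists w (xRw & z R^2 w)).

forall x forall z (xRz -> exists w (xRw & z R^2 w))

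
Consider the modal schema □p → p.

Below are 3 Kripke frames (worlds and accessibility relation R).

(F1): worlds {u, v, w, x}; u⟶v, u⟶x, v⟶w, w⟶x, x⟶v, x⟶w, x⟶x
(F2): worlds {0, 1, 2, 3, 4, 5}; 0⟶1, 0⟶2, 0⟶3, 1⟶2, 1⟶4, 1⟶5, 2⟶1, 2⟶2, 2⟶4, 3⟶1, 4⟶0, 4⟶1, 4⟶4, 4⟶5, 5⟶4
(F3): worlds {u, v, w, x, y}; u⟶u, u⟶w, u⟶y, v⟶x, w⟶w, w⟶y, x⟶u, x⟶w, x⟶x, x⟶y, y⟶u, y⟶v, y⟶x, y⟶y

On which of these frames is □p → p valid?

none

The schema corresponds to reflexivity: ∀x Rxx.
(F1): fails — world u does not see itself.
(F2): fails — world 0 does not see itself.
(F3): fails — world v does not see itself.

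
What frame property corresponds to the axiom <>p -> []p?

Suppose ◇p→□p is valid. Take Rxy, Rxz and set V(p)={y}. Then ◇p at x, so □p at x, so p at z, i.e. z=y.

partial functionality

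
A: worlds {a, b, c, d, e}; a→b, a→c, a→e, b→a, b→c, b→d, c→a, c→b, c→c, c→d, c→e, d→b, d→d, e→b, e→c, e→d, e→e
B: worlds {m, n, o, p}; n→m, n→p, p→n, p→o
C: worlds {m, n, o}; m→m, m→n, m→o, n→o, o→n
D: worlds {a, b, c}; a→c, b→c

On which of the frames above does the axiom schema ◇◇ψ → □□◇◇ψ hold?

D

The schema corresponds to a generalized confluence (Geach) condition: ∀x ∀y ∀z ((xR²y ∧ xR²z) → ∃w (y = w ∧ zR²w)).
A: fails — aR²e, aR²d but no w with e=w and dR²w.
B: fails — nR²n, nR²o but no w with n=w and oR²w.
C: fails — mR²m, mR²n but no w with m=w and nR²w.
D: condition met.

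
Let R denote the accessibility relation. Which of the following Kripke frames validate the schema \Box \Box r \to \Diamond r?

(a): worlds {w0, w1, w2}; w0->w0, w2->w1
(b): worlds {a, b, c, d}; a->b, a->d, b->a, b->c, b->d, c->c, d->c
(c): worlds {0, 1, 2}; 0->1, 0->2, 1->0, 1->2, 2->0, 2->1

The schema corresponds to a generalized confluence (Geach) condition: \forall x \exists w (x R^2 w \wedge xRw).
(a): fails — at w1 but no w with w1R²w and w1Rw.
(b): condition met.
(c): condition met.

(b), (c)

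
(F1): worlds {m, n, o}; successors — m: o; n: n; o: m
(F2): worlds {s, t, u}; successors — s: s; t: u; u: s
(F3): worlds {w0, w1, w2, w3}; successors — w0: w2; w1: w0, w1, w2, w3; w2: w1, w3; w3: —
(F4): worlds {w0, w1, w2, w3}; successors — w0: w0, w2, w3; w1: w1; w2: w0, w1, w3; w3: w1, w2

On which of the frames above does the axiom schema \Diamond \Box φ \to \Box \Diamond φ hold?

This is the axiom for convergence; its first-order frame correspondent is \forall x \forall y \forall z (Rxy \wedge Rxz \to \exists w (Ryw \wedge Rzw)).
(F1): ✓.
(F2): ✓.
(F3): fails — Rw1w2 and Rw1w0 but w2 and w0 have no common successor.
(F4): fails — Rw2w0 and Rw2w1 but w0 and w1 have no common successor.
Valid on: (F1), (F2).

(F1), (F2)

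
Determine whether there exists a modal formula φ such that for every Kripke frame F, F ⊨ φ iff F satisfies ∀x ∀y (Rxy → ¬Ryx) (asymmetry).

Modal frame validity is preserved under surjective bounded morphisms.
The 5-cycle (worlds a,b,c,d,e with a→b→c→d→e→a) is asymmetric. Mapping every world to a single reflexive point • is a surjective bounded morphism, and the reflexive point is not asymmetric (R•• but asymmetry requires ¬R••).
So the class is not modally definable.

No — not modally definable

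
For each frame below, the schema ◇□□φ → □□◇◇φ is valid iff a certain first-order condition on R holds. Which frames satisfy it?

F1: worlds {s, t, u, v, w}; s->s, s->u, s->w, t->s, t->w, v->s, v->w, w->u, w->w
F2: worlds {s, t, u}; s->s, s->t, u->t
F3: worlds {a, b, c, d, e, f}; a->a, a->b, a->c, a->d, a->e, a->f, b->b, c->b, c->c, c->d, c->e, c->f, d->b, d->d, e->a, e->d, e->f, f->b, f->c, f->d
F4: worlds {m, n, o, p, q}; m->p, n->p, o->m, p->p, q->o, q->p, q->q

F3, F4

This is the axiom for a generalized confluence (Geach) condition; its first-order frame correspondent is ∀x ∀y ∀z ((xRy ∧ xR²z) → ∃w (yR²w ∧ zR²w)).
F1: fails — sRs, sR²u but no w* with sR²w* and uR²w*.
F2: fails — sRs, sR²t but no w with sR²w and tR²w.
F3: holds.
F4: holds.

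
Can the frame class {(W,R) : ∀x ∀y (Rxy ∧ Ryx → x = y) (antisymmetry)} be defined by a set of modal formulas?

Modal frame validity is preserved under surjective bounded morphisms.
The 8-cycle (worlds w0,w1,w2,w3,w4,w5,w6,w7 with w0→w1→w2→w3→w4→w5→w6→w7→w0) is antisymmetric. Sending even-indexed worlds to a and odd-indexed worlds to b is a surjective bounded morphism onto the two-world frame with a↔b, which is not antisymmetric.
So no modal formula (or set of formulas) defines exactly the antisymmetric frames.

Not definable by any modal formula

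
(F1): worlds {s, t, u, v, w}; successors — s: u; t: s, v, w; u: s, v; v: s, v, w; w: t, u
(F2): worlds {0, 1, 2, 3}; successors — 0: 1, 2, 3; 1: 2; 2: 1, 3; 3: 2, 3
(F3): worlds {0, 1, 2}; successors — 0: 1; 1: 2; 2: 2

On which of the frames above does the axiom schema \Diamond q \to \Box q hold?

(F3)

This is the axiom for partial functionality; its first-order frame correspondent is \forall x \forall y \forall z (Rxy \wedge Rxz \to y = z).
(F1): fails — t sees both s and v.
(F2): fails — 0 sees both 1 and 2.
(F3): condition met.
Valid on: (F3).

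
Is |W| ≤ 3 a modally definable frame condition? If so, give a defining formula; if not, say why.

Any modally definable frame class is closed under disjoint unions.
Any modal formula valid on each of 4 disjoint one-world frames is valid on their disjoint union (validity is preserved under disjoint unions). Each one-world frame has |W|=1≤3, but the union has |W|=4.
Hence having at most 3 worlds is not modally definable.

Not modally definable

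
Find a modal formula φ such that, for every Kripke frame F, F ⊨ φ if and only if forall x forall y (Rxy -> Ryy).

The condition is shift-reflexivity. The T□ schema □(□s → s) defines it.
Suppose □(□s→s) is valid. Take Rxy and set V(s)={w : Ryw}. Then at y, □s holds; since □(□s→s) at x, □s→s at y, so s at y, i.e. Ryy.

□(□s → s)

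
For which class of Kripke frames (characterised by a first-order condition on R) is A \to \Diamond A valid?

reflexivity: \forall x Rxx

Replacing A by ¬A and contraposing gives the equivalent schema □A → A.
Suppose □A→A is valid. At any x set V(A)={w : Rxw}. Then □A holds at x, so A holds at x, i.e. Rxx.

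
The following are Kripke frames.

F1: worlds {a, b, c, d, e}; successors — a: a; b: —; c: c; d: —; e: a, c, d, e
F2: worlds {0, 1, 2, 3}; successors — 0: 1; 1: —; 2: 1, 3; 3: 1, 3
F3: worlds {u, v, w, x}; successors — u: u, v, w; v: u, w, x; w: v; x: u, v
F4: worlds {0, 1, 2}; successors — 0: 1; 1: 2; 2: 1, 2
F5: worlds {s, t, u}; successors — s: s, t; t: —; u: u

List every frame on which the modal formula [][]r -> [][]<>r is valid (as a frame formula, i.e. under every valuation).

F4

The schema corresponds to a generalized confluence (Geach) condition: forall x forall z (x R^2 z -> exists w (x R^2 w & zRw)).
F1: fails — eR²d but no w with eR²w and dRw.
F2: fails — 2R²1 but no w with 2R²w and 1Rw.
F3: fails — wR²w but no t with wR²t and wRt.
F4: holds.
F5: fails — sR²t but no w with sR²w and tRw.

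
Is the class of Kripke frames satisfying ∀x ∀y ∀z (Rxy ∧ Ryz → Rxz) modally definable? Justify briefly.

This is a Sahlqvist condition; the 4 axiom □p → □□p defines it.

Definable; □p → □□p defines it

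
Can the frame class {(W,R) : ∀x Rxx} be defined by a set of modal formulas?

Yes, by □r → r

The condition is reflexivity. A defining modal formula is □r → r.
Suppose □r→r is valid. At any x set V(r)={w : Rxw}. Then □r holds at x, so r holds at x, i.e. Rxx.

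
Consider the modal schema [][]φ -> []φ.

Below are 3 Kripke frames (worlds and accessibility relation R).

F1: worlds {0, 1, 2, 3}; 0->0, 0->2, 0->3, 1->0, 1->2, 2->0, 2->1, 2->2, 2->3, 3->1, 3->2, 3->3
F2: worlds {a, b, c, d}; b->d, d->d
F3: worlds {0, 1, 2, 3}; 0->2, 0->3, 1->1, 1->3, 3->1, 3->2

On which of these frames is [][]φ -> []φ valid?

F1, F2

The schema corresponds to density: forall x forall y (Rxy -> exists z (Rxz & Rzy)).
F1: holds.
F2: holds.
F3: fails — R32 but no z with R3z and Rz2.
Valid on: F1, F2.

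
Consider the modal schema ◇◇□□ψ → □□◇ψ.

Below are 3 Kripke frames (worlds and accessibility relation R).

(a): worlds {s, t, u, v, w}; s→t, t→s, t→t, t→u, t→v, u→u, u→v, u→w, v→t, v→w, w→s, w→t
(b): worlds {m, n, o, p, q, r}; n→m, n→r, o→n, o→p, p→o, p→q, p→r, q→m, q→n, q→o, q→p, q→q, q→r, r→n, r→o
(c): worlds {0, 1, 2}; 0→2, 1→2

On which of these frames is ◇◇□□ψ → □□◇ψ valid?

(a), (c)

Frame correspondent (Sahlqvist): ∀x ∀y ∀z ((xR²y ∧ xR²z) → ∃w (yR²w ∧ zRw)) — i.e. a generalized confluence (Geach) condition.
(a): condition met.
(b): fails — nR²n, nR²n but no w with nR²w and nRw.
(c): condition met.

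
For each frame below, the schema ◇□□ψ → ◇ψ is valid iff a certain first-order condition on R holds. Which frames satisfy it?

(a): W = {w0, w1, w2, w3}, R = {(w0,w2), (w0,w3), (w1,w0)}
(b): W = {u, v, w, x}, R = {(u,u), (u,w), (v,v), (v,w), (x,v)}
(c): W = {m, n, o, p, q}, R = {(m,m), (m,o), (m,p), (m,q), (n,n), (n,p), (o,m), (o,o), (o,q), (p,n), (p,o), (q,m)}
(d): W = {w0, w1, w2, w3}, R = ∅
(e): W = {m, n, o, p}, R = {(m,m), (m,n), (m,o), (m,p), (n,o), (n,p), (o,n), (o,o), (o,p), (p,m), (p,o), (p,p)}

(c), (d), (e)

This is the axiom for a generalized confluence (Geach) condition; its first-order frame correspondent is ∀x ∀y (xRy → ∃w (yR²w ∧ xRw)).
(a): fails — w0Rw2 but no w with w2R²w and w0Rw.
(b): fails — uRw but no t with wR²t and uRt.
(c): ✓.
(d): ✓.
(e): ✓.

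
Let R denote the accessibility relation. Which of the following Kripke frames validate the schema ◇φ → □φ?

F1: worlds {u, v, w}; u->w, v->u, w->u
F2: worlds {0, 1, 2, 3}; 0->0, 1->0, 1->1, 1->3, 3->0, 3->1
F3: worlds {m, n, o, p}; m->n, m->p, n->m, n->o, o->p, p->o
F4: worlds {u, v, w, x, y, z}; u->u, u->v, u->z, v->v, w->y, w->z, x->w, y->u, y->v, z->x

F1

The schema corresponds to partial functionality: ∀x ∀y ∀z (Rxy ∧ Rxz → y = z).
F1: holds.
F2: fails — 1 sees both 0 and 1.
F3: fails — m sees both n and p.
F4: fails — u sees both u and v.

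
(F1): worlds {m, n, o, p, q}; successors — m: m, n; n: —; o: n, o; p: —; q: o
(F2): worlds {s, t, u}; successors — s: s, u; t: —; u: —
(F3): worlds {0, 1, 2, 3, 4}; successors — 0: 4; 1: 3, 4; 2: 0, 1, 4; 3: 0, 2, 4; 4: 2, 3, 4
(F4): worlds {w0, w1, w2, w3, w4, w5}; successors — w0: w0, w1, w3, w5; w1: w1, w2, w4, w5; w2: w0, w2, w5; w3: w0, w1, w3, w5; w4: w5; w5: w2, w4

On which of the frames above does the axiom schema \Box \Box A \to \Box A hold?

(F1), (F2)

This is the axiom for density; its first-order frame correspondent is \forall x \forall y (Rxy \to \exists z (Rxz \wedge Rzy)).
(F1): ✓.
(F2): ✓.
(F3): fails — R20 but no z with R2z and Rz0.
(F4): fails — Rw4w5 but no z with Rw4z and Rzw5.
Valid on: (F1), (F2).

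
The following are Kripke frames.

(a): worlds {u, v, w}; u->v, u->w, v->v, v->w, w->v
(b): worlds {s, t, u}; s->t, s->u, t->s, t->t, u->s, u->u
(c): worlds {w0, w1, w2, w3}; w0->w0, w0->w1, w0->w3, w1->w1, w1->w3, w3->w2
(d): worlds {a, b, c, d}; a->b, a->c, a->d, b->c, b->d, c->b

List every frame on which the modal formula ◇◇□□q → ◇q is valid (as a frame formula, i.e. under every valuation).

This is the axiom for a generalized confluence (Geach) condition; its first-order frame correspondent is ∀x ∀y (xR²y → ∃w (yR²w ∧ xRw)).
(a): ✓.
(b): ✓.
(c): fails — w0R²w2 but no w with w2R²w and w0Rw.
(d): fails — aR²d but no w with dR²w and aRw.
Valid on: (a), (b).

(a), (b)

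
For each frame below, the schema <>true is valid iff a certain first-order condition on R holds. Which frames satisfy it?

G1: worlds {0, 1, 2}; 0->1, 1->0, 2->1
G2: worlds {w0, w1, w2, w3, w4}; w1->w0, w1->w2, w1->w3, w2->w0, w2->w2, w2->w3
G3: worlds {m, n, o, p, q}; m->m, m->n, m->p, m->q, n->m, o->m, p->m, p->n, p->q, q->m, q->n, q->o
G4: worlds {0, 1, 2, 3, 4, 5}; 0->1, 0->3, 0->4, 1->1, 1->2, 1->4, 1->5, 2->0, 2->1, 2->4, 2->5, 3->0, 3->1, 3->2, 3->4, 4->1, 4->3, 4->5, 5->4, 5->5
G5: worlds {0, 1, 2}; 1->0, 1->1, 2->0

G1, G3, G4

Frame correspondent (Sahlqvist): forall x exists y Rxy — i.e. seriality.
G1: satisfies the condition.
G2: fails — world w0 has no successor.
G3: satisfies the condition.
G4: satisfies the condition.
G5: fails — world 0 has no successor.
Valid on: G1, G3, G4.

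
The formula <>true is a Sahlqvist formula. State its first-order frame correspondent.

◇⊤ holds at w iff w has a successor, so frame-validity of ◇⊤ is exactly seriality. Equivalently via □φ → ◇φ:
Suppose □φ→◇φ is valid. At any x set V(φ)=W. Then □φ at x, so ◇φ at x, so x has a successor.
Conversely, on a frame with seriality the schema holds at every world under every valuation.
So the correspondent is seriality.

seriality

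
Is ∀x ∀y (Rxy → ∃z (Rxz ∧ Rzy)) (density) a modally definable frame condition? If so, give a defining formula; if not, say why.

Definable; □□q → □q defines it

The condition is density. A defining modal formula is □□q → □q.
Suppose □□q→□q is valid. Take Rxy and set V(q)={w : xR²w}. Then □□q at x, so □q at x, so q at y, i.e. ∃z(Rxz∧Rzy).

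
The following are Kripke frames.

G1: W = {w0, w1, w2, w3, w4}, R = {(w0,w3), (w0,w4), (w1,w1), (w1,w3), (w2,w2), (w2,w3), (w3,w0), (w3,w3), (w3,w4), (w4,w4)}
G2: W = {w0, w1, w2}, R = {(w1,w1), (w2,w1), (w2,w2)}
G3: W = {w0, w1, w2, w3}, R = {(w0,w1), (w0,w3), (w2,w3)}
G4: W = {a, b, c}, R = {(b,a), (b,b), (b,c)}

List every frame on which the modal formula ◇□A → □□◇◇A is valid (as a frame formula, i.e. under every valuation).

The schema corresponds to a generalized confluence (Geach) condition: ∀x ∀y ∀z ((xRy ∧ xR²z) → ∃w (yRw ∧ zR²w)).
G1: fails — w1Rw1, w1R²w4 but no w with w1Rw and w4R²w.
G2: satisfies the condition.
G3: satisfies the condition.
G4: fails — bRa, bR²a but no w with aRw and aR²w.
Valid on: G2, G3.

G2, G3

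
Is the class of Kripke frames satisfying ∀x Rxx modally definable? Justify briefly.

Yes: it is reflexivity, defined by the T schema □p → p.
Suppose □p→p is valid. At any x set V(p)={w : Rxw}. Then □p holds at x, so p holds at x, i.e. Rxx.

Yes — defined by □p → p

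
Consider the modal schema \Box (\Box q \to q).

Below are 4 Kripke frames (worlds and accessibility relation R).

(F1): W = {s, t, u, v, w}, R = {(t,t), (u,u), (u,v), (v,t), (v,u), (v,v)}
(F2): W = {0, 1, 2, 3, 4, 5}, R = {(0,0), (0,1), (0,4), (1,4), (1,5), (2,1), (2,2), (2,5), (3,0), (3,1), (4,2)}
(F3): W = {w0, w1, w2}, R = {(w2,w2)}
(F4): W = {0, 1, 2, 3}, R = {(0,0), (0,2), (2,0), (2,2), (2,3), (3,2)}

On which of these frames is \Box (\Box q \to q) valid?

This is the axiom for shift-reflexivity; its first-order frame correspondent is \forall x \forall y (Rxy \to Ryy).
(F1): ✓.
(F2): fails — R31 but not R11.
(F3): ✓.
(F4): fails — R23 but not R33.
Valid on: (F1), (F3).

(F1), (F3)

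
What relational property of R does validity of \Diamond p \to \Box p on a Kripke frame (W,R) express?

Suppose ◇p→□p is valid. Take Rxy, Rxz and set V(p)={y}. Then ◇p at x, so □p at x, so p at z, i.e. z=y.
Conversely, any frame satisfying \forall x \forall y \forall z (Rxy \wedge Rxz \to y = z) validates the schema.
Frame condition: \forall x \forall y \forall z (Rxy \wedge Rxz \to y = z).

partial functionality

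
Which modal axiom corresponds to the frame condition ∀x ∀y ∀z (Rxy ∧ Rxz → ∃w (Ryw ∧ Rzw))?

This is convergence; the standard corresponding axiom is .2: ◇□r → □◇r.

◇□r → □◇r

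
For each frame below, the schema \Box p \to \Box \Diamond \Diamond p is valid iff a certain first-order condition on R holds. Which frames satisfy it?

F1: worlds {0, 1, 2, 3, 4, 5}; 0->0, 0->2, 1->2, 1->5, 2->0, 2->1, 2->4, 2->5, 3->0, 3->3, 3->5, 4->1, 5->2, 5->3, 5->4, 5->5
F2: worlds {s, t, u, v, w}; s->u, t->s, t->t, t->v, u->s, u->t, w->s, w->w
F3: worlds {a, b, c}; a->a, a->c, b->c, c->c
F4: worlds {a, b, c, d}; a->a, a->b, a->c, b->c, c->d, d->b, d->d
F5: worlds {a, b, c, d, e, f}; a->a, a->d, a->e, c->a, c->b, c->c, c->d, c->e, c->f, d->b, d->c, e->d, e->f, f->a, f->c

F1, F3

The schema corresponds to a generalized confluence (Geach) condition: \forall x \forall z (xRz \to \exists w (xRw \wedge z R^2 w)).
F1: holds.
F2: fails — tRv but no w* with tRw* and vR²w*.
F3: holds.
F4: fails — aRb but no w with aRw and bR²w.
F5: fails — cRb but no w with cRw and bR²w.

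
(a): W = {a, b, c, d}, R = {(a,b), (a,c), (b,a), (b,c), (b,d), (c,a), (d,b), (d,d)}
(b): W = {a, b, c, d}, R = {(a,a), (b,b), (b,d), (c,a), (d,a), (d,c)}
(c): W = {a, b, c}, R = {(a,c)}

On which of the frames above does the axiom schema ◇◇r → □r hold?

(c)

The schema corresponds to a generalized confluence (Geach) condition: ∀x ∀y ∀z ((xR²y ∧ xRz) → ∃w (y = w ∧ z = w)).
(a): fails — aR²a, aRb but a ≠ b.
(b): fails — bR²a, bRb but a ≠ b.
(c): satisfies the condition.
Valid on: (c).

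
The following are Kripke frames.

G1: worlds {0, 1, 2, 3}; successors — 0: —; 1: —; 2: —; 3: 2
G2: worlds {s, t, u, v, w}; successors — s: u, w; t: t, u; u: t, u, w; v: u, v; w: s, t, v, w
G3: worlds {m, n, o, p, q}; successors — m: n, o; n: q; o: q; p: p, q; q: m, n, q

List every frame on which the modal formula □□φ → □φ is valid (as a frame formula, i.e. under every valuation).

Frame correspondent (Sahlqvist): ∀x ∀y (Rxy → ∃z (Rxz ∧ Rzy)) — i.e. density.
G1: fails — R32 but no z with R3z and Rz2.
G2: satisfies the condition.
G3: fails — Rmo but no z with Rmz and Rzo.

G2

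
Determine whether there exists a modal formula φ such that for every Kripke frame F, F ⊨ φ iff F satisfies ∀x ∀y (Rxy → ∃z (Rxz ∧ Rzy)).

This is a Sahlqvist condition; the C4 axiom □□p → □p defines it.
Suppose □□p→□p is valid. Take Rxy and set V(p)={w : xR²w}. Then □□p at x, so □p at x, so p at y, i.e. ∃z(Rxz∧Rzy).

Yes — defined by □□p → □p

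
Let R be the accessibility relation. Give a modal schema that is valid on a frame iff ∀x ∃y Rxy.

□r → ◇r

A defining formula is □r → ◇r (the D axiom).
Suppose □r→◇r is valid. At any x set V(r)=W. Then □r at x, so ◇r at x, so x has a successor.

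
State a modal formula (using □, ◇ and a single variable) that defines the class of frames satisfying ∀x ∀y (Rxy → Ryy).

This is shift-reflexivity; the standard corresponding axiom is T□: □(□r → r).
Suppose □(□r→r) is valid. Take Rxy and set V(r)={w : Ryw}. Then at y, □r holds; since □(□r→r) at x, □r→r at y, so r at y, i.e. Ryy.

□(□r → r)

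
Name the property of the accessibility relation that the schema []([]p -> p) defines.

Suppose □(□p→p) is valid. Take Rxy and set V(p)={w : Ryw}. Then at y, □p holds; since □(□p→p) at x, □p→p at y, so p at y, i.e. Ryy.
The converse is a direct semantic check.
So the correspondent is shift-reflexivity.

Shift-reflexivity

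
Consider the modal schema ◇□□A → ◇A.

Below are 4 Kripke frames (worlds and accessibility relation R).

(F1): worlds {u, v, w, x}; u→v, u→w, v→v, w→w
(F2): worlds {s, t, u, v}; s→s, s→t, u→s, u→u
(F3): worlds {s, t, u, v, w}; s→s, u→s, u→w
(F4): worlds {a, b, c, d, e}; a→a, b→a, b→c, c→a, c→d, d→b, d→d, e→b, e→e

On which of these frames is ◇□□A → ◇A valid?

Frame correspondent (Sahlqvist): ∀x ∀y (xRy → ∃w (yR²w ∧ xRw)) — i.e. a generalized confluence (Geach) condition.
(F1): satisfies the condition.
(F2): fails — sRt but no w with tR²w and sRw.
(F3): fails — uRw but no w* with wR²w* and uRw*.
(F4): fails — eRb but no w with bR²w and eRw.
Valid on: (F1).

(F1)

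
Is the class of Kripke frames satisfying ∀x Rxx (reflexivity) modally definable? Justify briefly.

This is a Sahlqvist condition; the T axiom □r → r defines it.

Definable; □r → r defines it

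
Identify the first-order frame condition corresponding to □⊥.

emptiness of R

□⊥ is valid iff no world has any successor (otherwise □⊥ fails at any world with one).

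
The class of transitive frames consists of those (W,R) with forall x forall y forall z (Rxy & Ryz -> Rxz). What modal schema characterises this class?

□q → □□q

This is transitivity; the standard corresponding axiom is 4: □q → □□q.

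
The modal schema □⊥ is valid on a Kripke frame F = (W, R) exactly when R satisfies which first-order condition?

Emptiness of R

This is the Ver axiom.
It corresponds to emptiness of R: ∀x ∀y ¬Rxy.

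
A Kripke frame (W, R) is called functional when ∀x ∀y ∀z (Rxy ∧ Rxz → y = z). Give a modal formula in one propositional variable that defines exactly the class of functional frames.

The condition is partial functionality. The CD schema ◇ψ → □ψ defines it.
Suppose ◇ψ→□ψ is valid. Take Rxy, Rxz and set V(ψ)={y}. Then ◇ψ at x, so □ψ at x, so ψ at z, i.e. z=y.

◇ψ → □ψ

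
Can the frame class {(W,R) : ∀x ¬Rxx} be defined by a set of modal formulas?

Any modally definable frame class is closed under surjective bounded morphisms.
The 5-cycle (worlds 0,1,2,3,4 with 0→1→2→3→4→0) is irreflexive, and the map sending every world to a single reflexive point • is a surjective bounded morphism (forth: every edge maps to (•,•); back: every world has a successor). So any modal formula valid on the 5-cycle is also valid on the reflexive point, which is not irreflexive.
So no modal formula (or set of formulas) defines exactly the irreflexive frames.

No — not modally definable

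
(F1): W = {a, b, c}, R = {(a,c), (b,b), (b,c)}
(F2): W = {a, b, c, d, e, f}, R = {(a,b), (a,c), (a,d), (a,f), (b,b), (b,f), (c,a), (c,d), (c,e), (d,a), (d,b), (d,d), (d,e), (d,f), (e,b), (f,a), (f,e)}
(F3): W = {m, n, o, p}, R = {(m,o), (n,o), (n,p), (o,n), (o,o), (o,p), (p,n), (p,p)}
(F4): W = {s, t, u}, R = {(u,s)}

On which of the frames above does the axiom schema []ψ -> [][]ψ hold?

This is the axiom for transitivity; its first-order frame correspondent is forall x forall y forall z (Rxy & Ryz -> Rxz).
(F1): condition met.
(F2): fails — Rcd and Rdf but not Rcf.
(F3): fails — Rpn and Rno but not Rpo.
(F4): condition met.
Valid on: (F1), (F4).

(F1), (F4)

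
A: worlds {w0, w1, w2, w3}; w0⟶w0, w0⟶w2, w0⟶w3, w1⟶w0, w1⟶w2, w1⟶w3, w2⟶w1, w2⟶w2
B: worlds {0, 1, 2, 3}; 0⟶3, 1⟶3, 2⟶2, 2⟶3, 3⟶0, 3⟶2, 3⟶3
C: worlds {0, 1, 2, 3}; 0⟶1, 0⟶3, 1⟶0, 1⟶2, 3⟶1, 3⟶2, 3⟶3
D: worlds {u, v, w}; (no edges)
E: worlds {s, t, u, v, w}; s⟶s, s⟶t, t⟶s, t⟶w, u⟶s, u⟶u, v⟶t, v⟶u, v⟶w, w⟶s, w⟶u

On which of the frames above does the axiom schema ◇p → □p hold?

The schema corresponds to partial functionality: ∀x ∀y ∀z (Rxy ∧ Rxz → y = z).
A: fails — w0 sees both w0 and w2.
B: fails — 2 sees both 2 and 3.
C: fails — 0 sees both 1 and 3.
D: ✓.
E: fails — s sees both s and t.
Valid on: D.

D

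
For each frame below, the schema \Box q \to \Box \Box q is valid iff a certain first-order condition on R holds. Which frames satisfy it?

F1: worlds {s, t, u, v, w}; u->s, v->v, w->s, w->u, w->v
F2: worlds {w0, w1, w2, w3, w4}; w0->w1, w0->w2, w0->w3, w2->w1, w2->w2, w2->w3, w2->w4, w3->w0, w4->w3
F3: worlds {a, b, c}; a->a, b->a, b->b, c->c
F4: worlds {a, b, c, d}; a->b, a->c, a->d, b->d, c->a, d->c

Frame correspondent (Sahlqvist): \forall x \forall y \forall z (Rxy \wedge Ryz \to Rxz) — i.e. transitivity.
F1: condition met.
F2: fails — Rw3w0 and Rw0w1 but not Rw3w1.
F3: condition met.
F4: fails — Rdc and Rca but not Rda.

F1, F3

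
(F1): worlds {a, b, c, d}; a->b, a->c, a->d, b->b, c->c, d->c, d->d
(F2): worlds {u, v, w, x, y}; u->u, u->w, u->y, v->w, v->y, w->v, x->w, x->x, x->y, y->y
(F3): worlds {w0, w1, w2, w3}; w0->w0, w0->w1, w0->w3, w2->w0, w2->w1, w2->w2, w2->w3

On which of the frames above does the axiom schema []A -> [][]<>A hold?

(F1)

The schema corresponds to a generalized confluence (Geach) condition: forall x forall z (x R^2 z -> exists w (xRw & zRw)).
(F1): satisfies the condition.
(F2): fails — uR²w but no t with uRt and wRt.
(F3): fails — w0R²w1 but no w with w0Rw and w1Rw.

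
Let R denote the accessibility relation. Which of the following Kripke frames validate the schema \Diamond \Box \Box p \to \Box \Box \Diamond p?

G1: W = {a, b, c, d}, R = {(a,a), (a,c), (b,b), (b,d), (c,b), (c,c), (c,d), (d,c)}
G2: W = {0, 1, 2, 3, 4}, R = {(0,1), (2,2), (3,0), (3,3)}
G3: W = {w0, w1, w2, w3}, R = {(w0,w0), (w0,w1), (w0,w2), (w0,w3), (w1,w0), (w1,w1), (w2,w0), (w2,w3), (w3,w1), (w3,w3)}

Frame correspondent (Sahlqvist): \forall x \forall y \forall z ((xRy \wedge x R^2 z) \to \exists w (y R^2 w \wedge zRw)) — i.e. a generalized confluence (Geach) condition.
G1: satisfies the condition.
G2: fails — 3R0, 3R²0 but no w with 0R²w and 0Rw.
G3: satisfies the condition.
Valid on: G1, G3.

G1, G3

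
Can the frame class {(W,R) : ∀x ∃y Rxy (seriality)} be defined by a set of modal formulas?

Yes, by □r → ◇r

This is a Sahlqvist condition; the D axiom □r → ◇r defines it.
Suppose □r→◇r is valid. At any x set V(r)=W. Then □r at x, so ◇r at x, so x has a successor.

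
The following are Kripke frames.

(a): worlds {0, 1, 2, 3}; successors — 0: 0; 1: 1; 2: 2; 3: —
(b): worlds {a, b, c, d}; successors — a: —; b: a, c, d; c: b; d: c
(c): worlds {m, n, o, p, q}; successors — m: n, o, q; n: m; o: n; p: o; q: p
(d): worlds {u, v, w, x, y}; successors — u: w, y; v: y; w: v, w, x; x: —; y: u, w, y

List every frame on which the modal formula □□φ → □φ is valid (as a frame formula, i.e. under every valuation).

The schema corresponds to density: ∀x ∀y (Rxy → ∃z (Rxz ∧ Rzy)).
(a): holds.
(b): fails — Rdc but no z with Rdz and Rzc.
(c): fails — Ron but no z with Roz and Rzn.
(d): holds.
Valid on: (a), (d).

(a), (d)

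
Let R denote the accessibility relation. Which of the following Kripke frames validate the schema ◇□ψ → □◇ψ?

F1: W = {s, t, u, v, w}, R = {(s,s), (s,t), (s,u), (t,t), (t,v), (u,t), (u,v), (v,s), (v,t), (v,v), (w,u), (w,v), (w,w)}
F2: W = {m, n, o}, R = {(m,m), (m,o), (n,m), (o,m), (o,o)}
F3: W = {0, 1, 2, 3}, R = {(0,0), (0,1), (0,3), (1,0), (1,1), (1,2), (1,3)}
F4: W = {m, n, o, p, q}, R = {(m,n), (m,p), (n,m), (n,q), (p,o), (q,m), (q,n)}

F1, F2

This is the axiom for convergence; its first-order frame correspondent is ∀x ∀y ∀z (Rxy ∧ Rxz → ∃w (Ryw ∧ Rzw)).
F1: condition met.
F2: condition met.
F3: fails — R00 and R03 but 0 and 3 have no common successor.
F4: fails — Rmn and Rmp but n and p have no common successor.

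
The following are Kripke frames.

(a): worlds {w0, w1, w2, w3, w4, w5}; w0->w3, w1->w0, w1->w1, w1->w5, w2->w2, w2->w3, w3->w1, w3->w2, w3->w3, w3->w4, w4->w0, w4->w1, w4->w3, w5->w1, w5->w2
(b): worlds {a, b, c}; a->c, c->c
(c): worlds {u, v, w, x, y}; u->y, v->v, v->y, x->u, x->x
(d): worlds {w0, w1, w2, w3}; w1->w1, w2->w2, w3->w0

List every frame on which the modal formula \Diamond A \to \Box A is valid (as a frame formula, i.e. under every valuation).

(b), (d)

The schema corresponds to partial functionality: \forall x \forall y \forall z (Rxy \wedge Rxz \to y = z).
(a): fails — w1 sees both w0 and w1.
(b): ✓.
(c): fails — v sees both v and y.
(d): ✓.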